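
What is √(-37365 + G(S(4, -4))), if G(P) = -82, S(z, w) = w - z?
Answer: I*√37447 ≈ 193.51*I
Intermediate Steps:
√(-37365 + G(S(4, -4))) = √(-37365 - 82) = √(-37447) = I*√37447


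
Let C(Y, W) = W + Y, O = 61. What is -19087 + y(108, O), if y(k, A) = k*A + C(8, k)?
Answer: -12383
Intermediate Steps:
y(k, A) = 8 + k + A*k (y(k, A) = k*A + (k + 8) = A*k + (8 + k) = 8 + k + A*k)
-19087 + y(108, O) = -19087 + (8 + 108 + 61*108) = -19087 + (8 + 108 + 6588) = -19087 + 6704 = -12383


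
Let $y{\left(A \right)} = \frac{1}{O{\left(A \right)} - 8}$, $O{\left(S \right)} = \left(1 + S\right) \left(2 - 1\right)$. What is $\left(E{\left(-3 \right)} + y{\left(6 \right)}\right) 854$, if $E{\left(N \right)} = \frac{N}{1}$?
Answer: $-3416$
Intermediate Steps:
$O{\left(S \right)} = 1 + S$ ($O{\left(S \right)} = \left(1 + S\right) 1 = 1 + S$)
$E{\left(N \right)} = N$ ($E{\left(N \right)} = N 1 = N$)
$y{\left(A \right)} = \frac{1}{-7 + A}$ ($y{\left(A \right)} = \frac{1}{\left(1 + A\right) - 8} = \frac{1}{-7 + A}$)
$\left(E{\left(-3 \right)} + y{\left(6 \right)}\right) 854 = \left(-3 + \frac{1}{-7 + 6}\right) 854 = \left(-3 + \frac{1}{-1}\right) 854 = \left(-3 - 1\right) 854 = \left(-4\right) 854 = -3416$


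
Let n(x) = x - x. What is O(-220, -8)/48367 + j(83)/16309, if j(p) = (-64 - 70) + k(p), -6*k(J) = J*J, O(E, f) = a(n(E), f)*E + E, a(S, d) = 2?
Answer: -39697361/430264038 ≈ -0.092263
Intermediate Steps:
n(x) = 0
O(E, f) = 3*E (O(E, f) = 2*E + E = 3*E)
k(J) = -J²/6 (k(J) = -J*J/6 = -J²/6)
j(p) = -134 - p²/6 (j(p) = (-64 - 70) - p²/6 = -134 - p²/6)
O(-220, -8)/48367 + j(83)/16309 = (3*(-220))/48367 + (-134 - ⅙*83²)/16309 = -660*1/48367 + (-134 - ⅙*6889)*(1/16309) = -60/4397 + (-134 - 6889/6)*(1/16309) = -60/4397 - 7693/6*1/16309 = -60/4397 - 7693/97854 = -39697361/430264038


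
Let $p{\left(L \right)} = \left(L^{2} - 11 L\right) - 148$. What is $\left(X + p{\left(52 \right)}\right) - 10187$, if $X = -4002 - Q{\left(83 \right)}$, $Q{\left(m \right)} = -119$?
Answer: $-12086$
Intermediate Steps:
$p{\left(L \right)} = -148 + L^{2} - 11 L$
$X = -3883$ ($X = -4002 - -119 = -4002 + 119 = -3883$)
$\left(X + p{\left(52 \right)}\right) - 10187 = \left(-3883 - \left(720 - 2704\right)\right) - 10187 = \left(-3883 - -1984\right) - 10187 = \left(-3883 + 1984\right) - 10187 = -1899 - 10187 = -12086$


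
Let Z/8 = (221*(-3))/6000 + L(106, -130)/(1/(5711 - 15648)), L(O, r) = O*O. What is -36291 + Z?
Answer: -223313336971/250 ≈ -8.9325e+8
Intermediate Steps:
L(O, r) = O**2
Z = -223304264221/250 (Z = 8*((221*(-3))/6000 + 106**2/(1/(5711 - 15648))) = 8*(-663*1/6000 + 11236/(1/(-9937))) = 8*(-221/2000 + 11236/(-1/9937)) = 8*(-221/2000 + 11236*(-9937)) = 8*(-221/2000 - 111652132) = 8*(-223304264221/2000) = -223304264221/250 ≈ -8.9322e+8)
-36291 + Z = -36291 - 223304264221/250 = -223313336971/250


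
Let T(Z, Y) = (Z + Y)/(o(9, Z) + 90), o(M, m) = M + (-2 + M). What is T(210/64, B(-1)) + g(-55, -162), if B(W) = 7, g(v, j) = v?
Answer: -186231/3392 ≈ -54.903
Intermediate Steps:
o(M, m) = -2 + 2*M
T(Z, Y) = Y/106 + Z/106 (T(Z, Y) = (Z + Y)/((-2 + 2*9) + 90) = (Y + Z)/((-2 + 18) + 90) = (Y + Z)/(16 + 90) = (Y + Z)/106 = (Y + Z)*(1/106) = Y/106 + Z/106)
T(210/64, B(-1)) + g(-55, -162) = ((1/106)*7 + (210/64)/106) - 55 = (7/106 + (210*(1/64))/106) - 55 = (7/106 + (1/106)*(105/32)) - 55 = (7/106 + 105/3392) - 55 = 329/3392 - 55 = -186231/3392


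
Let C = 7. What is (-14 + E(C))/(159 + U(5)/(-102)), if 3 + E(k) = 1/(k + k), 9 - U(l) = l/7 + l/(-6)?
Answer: -72522/680773 ≈ -0.10653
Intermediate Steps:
U(l) = 9 + l/42 (U(l) = 9 - (l/7 + l/(-6)) = 9 - (l*(1/7) + l*(-1/6)) = 9 - (l/7 - l/6) = 9 - (-1)*l/42 = 9 + l/42)
E(k) = -3 + 1/(2*k) (E(k) = -3 + 1/(k + k) = -3 + 1/(2*k))
(-14 + E(C))/(159 + U(5)/(-102)) = (-14 + (-3 + (1/2)/7))/(159 + (9 + (1/42)*5)/(-102)) = (-14 + (-3 + (1/2)*(1/7)))/(159 + (9 + 5/42)*(-1/102)) = (-14 + (-3 + 1/14))/(159 + (383/42)*(-1/102)) = (-14 - 41/14)/(159 - 383/4284) = -237/(14*680773/4284) = -237/14*4284/680773 = -72522/680773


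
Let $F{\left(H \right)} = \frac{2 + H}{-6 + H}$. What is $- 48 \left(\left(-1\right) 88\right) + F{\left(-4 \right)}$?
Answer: $\frac{21121}{5} \approx 4224.2$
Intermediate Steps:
$F{\left(H \right)} = \frac{2 + H}{-6 + H}$
$- 48 \left(\left(-1\right) 88\right) + F{\left(-4 \right)} = - 48 \left(\left(-1\right) 88\right) + \frac{2 - 4}{-6 - 4} = \left(-48\right) \left(-88\right) + \frac{1}{-10} \left(-2\right) = 4224 - - \frac{1}{5} = 4224 + \frac{1}{5} = \frac{21121}{5}$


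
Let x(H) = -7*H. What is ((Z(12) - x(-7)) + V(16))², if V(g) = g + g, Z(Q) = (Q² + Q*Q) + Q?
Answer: 80089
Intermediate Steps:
Z(Q) = Q + 2*Q² (Z(Q) = (Q² + Q²) + Q = 2*Q² + Q = Q + 2*Q²)
V(g) = 2*g
((Z(12) - x(-7)) + V(16))² = ((12*(1 + 2*12) - (-7)*(-7)) + 2*16)² = ((12*(1 + 24) - 1*49) + 32)² = ((12*25 - 49) + 32)² = ((300 - 49) + 32)² = (251 + 32)² = 283² = 80089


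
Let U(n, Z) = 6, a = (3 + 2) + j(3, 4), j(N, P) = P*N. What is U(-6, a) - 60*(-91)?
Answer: 5466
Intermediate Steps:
j(N, P) = N*P
a = 17 (a = (3 + 2) + 3*4 = 5 + 12 = 17)
U(-6, a) - 60*(-91) = 6 - 60*(-91) = 6 + 5460 = 5466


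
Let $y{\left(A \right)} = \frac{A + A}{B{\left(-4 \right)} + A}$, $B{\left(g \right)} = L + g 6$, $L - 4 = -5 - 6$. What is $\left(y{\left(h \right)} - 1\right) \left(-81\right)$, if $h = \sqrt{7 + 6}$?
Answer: $\frac{13149}{158} + \frac{837 \sqrt{13}}{158} \approx 102.32$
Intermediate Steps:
$L = -7$ ($L = 4 - 11 = -7$)
$h = \sqrt{13} \approx 3.6056$
$B{\left(g \right)} = -7 + 6 g$ ($B{\left(g \right)} = -7 + g 6 = -7 + 6 g$)
$y{\left(A \right)} = \frac{2 A}{-31 + A}$ ($y{\left(A \right)} = \frac{A + A}{\left(-7 + 6 \left(-4\right)\right) + A} = \frac{2 A}{\left(-7 - 24\right) + A} = \frac{2 A}{-31 + A}$)
$\left(y{\left(h \right)} - 1\right) \left(-81\right) = \left(\frac{2 \sqrt{13}}{-31 + \sqrt{13}} - 1\right) \left(-81\right) = \left(-1 + \frac{2 \sqrt{13}}{-31 + \sqrt{13}}\right) \left(-81\right) = 81 - \frac{162 \sqrt{13}}{-31 + \sqrt{13}}$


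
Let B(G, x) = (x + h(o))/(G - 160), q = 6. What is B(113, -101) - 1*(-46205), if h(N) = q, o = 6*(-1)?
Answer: 2171730/47 ≈ 46207.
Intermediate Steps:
o = -6
h(N) = 6
B(G, x) = (6 + x)/(-160 + G) (B(G, x) = (x + 6)/(G - 160) = (6 + x)/(-160 + G))
B(113, -101) - 1*(-46205) = (6 - 101)/(-160 + 113) - 1*(-46205) = -95/(-47) + 46205 = -1/47*(-95) + 46205 = 95/47 + 46205 = 2171730/47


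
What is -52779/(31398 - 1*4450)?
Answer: -52779/26948 ≈ -1.9585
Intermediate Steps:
-52779/(31398 - 1*4450) = -52779/(31398 - 4450) = -52779/26948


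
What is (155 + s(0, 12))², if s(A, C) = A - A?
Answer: 24025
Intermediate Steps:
s(A, C) = 0
(155 + s(0, 12))² = (155 + 0)² = 155² = 24025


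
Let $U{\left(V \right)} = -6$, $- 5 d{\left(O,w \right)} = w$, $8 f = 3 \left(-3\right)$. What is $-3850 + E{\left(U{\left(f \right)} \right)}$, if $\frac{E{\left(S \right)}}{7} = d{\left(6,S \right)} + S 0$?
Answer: $- \frac{19208}{5} \approx -3841.6$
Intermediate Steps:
$f = - \frac{9}{8}$ ($f = \frac{3 \left(-3\right)}{8} = \frac{1}{8} \left(-9\right) = - \frac{9}{8} \approx -1.125$)
$d{\left(O,w \right)} = - \frac{w}{5}$
$E{\left(S \right)} = - \frac{7 S}{5}$ ($E{\left(S \right)} = 7 \left(- \frac{S}{5} + S 0\right) = 7 \left(- \frac{S}{5} + 0\right) = 7 \left(- \frac{S}{5}\right) = - \frac{7 S}{5}$)
$-3850 + E{\left(U{\left(f \right)} \right)} = -3850 - - \frac{42}{5} = -3850 + \frac{42}{5} = - \frac{19208}{5}$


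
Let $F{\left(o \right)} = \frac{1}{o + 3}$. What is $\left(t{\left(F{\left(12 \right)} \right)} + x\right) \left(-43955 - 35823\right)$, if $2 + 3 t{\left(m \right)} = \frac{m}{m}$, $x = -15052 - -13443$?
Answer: $\frac{385168184}{3} \approx 1.2839 \cdot 10^{8}$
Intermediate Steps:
$x = -1609$ ($x = -15052 + 13443 = -1609$)
$F{\left(o \right)} = \frac{1}{3 + o}$
$t{\left(m \right)} = - \frac{1}{3}$ ($t{\left(m \right)} = - \frac{2}{3} + \frac{m \frac{1}{m}}{3} = - \frac{2}{3} + \frac{1}{3} \cdot 1 = - \frac{2}{3} + \frac{1}{3} = - \frac{1}{3}$)
$\left(t{\left(F{\left(12 \right)} \right)} + x\right) \left(-43955 - 35823\right) = \left(- \frac{1}{3} - 1609\right) \left(-43955 - 35823\right) = \left(- \frac{4828}{3}\right) \left(-79778\right) = \frac{385168184}{3}$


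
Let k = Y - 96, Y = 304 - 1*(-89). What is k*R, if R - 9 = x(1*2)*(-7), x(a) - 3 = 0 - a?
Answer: 594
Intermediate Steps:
Y = 393 (Y = 304 + 89 = 393)
x(a) = 3 - a (x(a) = 3 + (0 - a) = 3 - a)
R = 2 (R = 9 + (3 - 2)*(-7) = 9 + 1*(-7) = 9 - 7 = 2)
k = 297 (k = 393 - 96 = 297)
k*R = 297*2 = 594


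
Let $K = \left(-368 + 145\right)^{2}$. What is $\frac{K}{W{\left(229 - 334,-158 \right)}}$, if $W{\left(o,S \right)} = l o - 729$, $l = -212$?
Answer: $\frac{49729}{21531} \approx 2.3096$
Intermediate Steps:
$K = 49729$ ($K = \left(-223\right)^{2} = 49729$)
$W{\left(o,S \right)} = -729 - 212 o$ ($W{\left(o,S \right)} = - 212 o - 729 = -729 - 212 o$)
$\frac{K}{W{\left(229 - 334,-158 \right)}} = \frac{49729}{-729 - 212 \left(229 - 334\right)} = \frac{49729}{-729 - -22260} = \frac{49729}{-729 + 22260} = \frac{49729}{21531}$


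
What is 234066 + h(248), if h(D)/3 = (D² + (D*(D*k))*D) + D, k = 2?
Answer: 91937274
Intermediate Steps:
h(D) = 3*D + 3*D² + 6*D³ (h(D) = 3*((D² + (D*(D*2))*D) + D) = 3*((D² + (D*(2*D))*D) + D) = 3*((D² + (2*D²)*D) + D) = 3*((D² + 2*D³) + D) = 3*(D + D² + 2*D³) = 3*D + 3*D² + 6*D³)
234066 + h(248) = 234066 + 3*248*(1 + 248 + 2*248²) = 234066 + 3*248*(1 + 248 + 2*61504) = 234066 + 3*248*(1 + 248 + 123008) = 234066 + 3*248*123257 = 234066 + 91703208 = 91937274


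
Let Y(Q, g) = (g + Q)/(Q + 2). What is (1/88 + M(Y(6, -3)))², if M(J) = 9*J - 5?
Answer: 5041/1936 ≈ 2.6038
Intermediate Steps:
Y(Q, g) = (Q + g)/(2 + Q)
M(J) = -5 + 9*J
(1/88 + M(Y(6, -3)))² = (1/88 + (-5 + 9*((6 - 3)/(2 + 6))))² = (1/88 + (-5 + 9*(3/8)))² = (1/88 + (-5 + 27/8))² = (1/88 - 13/8)² = (-71/44)² = 5041/1936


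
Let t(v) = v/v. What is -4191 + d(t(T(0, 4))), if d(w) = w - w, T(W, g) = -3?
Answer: -4191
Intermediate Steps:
t(v) = 1
d(w) = 0
-4191 + d(t(T(0, 4))) = -4191 + 0 = -4191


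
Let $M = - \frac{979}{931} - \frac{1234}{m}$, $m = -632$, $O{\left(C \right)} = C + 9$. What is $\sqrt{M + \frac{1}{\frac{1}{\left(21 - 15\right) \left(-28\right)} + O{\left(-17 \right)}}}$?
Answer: $\frac{\sqrt{619956627187915}}{28263830} \approx 0.88095$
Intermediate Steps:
$O{\left(C \right)} = 9 + C$
$M = \frac{265063}{294196}$ ($M = - \frac{979}{931} - \frac{1234}{-632} = \left(-979\right) \frac{1}{931} - - \frac{617}{316} = - \frac{979}{931} + \frac{617}{316} = \frac{265063}{294196} \approx 0.90097$)
$\sqrt{M + \frac{1}{\frac{1}{\left(21 - 15\right) \left(-28\right)} + O{\left(-17 \right)}}} = \sqrt{\frac{265063}{294196} + \frac{1}{\frac{1}{\left(21 - 15\right) \left(-28\right)} + \left(9 - 17\right)}} = \sqrt{\frac{265063}{294196} + \frac{1}{\frac{1}{6 \left(-28\right)} - 8}} = \sqrt{\frac{265063}{294196} + \frac{1}{\frac{1}{-168} - 8}} = \sqrt{\frac{265063}{294196} + \frac{1}{- \frac{1}{168} - 8}} = \sqrt{\frac{265063}{294196} + \frac{1}{- \frac{1345}{168}}} = \sqrt{\frac{265063}{294196} - \frac{168}{1345}} = \sqrt{\frac{307084807}{395693620}} = \frac{\sqrt{619956627187915}}{28263830}$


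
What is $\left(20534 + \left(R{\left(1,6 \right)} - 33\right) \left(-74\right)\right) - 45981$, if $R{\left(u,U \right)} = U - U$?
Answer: $-23005$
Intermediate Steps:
$R{\left(u,U \right)} = 0$
$\left(20534 + \left(R{\left(1,6 \right)} - 33\right) \left(-74\right)\right) - 45981 = \left(20534 + \left(0 - 33\right) \left(-74\right)\right) - 45981 = \left(20534 - -2442\right) - 45981 = \left(20534 + 2442\right) - 45981 = 22976 - 45981 = -23005$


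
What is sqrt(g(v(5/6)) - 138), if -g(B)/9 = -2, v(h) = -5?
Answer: 2*I*sqrt(30) ≈ 10.954*I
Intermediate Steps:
g(B) = 18 (g(B) = -9*(-2) = 18)
sqrt(g(v(5/6)) - 138) = sqrt(18 - 138) = sqrt(-120) = 2*I*sqrt(30)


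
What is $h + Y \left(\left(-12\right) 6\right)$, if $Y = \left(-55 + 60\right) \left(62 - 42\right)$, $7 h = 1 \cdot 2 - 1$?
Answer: $- \frac{50399}{7} \approx -7199.9$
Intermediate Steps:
$h = \frac{1}{7}$ ($h = \frac{1 \cdot 2 - 1}{7} = \frac{2 - 1}{7} = \frac{1}{7} \cdot 1 = \frac{1}{7} \approx 0.14286$)
$Y = 100$ ($Y = 5 \cdot 20 = 100$)
$h + Y \left(\left(-12\right) 6\right) = \frac{1}{7} + 100 \left(\left(-12\right) 6\right) = \frac{1}{7} + 100 \left(-72\right) = \frac{1}{7} - 7200 = - \frac{50399}{7}$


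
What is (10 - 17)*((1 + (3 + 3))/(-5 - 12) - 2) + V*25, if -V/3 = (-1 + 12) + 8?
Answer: -23938/17 ≈ -1408.1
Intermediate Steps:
V = -57 (V = -3*((-1 + 12) + 8) = -3*(11 + 8) = -3*19 = -57)
(10 - 17)*((1 + (3 + 3))/(-5 - 12) - 2) + V*25 = (10 - 17)*((1 + (3 + 3))/(-5 - 12) - 2) - 57*25 = -7*((1 + 6)/(-17) - 2) - 1425 = -7*(7*(-1/17) - 2) - 1425 = -7*(-7/17 - 2) - 1425 = -7*(-41/17) - 1425 = 287/17 - 1425 = -23938/17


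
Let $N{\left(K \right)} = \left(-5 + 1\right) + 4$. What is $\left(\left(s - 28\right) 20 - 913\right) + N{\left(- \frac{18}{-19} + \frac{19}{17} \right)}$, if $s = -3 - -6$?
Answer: $-1413$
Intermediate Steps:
$s = 3$ ($s = -3 + 6 = 3$)
$N{\left(K \right)} = 0$ ($N{\left(K \right)} = -4 + 4 = 0$)
$\left(\left(s - 28\right) 20 - 913\right) + N{\left(- \frac{18}{-19} + \frac{19}{17} \right)} = \left(\left(3 - 28\right) 20 - 913\right) + 0 = \left(\left(-25\right) 20 - 913\right) + 0 = \left(-500 - 913\right) + 0 = -1413 + 0 = -1413$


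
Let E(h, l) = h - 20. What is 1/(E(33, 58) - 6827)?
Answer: -1/6814 ≈ -0.00014676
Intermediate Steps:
E(h, l) = -20 + h
1/(E(33, 58) - 6827) = 1/((-20 + 33) - 6827) = 1/(13 - 6827) = 1/(-6814) = -1/6814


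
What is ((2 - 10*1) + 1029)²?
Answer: 1042441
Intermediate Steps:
((2 - 10*1) + 1029)² = ((2 - 10) + 1029)² = (-8 + 1029)² = 1021² = 1042441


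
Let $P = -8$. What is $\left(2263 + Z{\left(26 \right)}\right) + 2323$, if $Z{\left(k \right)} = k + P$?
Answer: $4604$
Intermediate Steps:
$Z{\left(k \right)} = -8 + k$ ($Z{\left(k \right)} = k - 8 = -8 + k$)
$\left(2263 + Z{\left(26 \right)}\right) + 2323 = \left(2263 + \left(-8 + 26\right)\right) + 2323 = \left(2263 + 18\right) + 2323 = 2281 + 2323 = 4604$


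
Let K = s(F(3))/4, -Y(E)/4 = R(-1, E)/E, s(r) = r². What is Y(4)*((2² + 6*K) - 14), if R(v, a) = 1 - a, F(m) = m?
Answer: 21/2 ≈ 10.500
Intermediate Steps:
Y(E) = -4*(1 - E)/E
K = 9/4 (K = 3²/4 = 9*(¼) = 9/4 ≈ 2.2500)
Y(4)*((2² + 6*K) - 14) = (4 - 4/4)*((2² + 6*(9/4)) - 14) = (4 - 4*¼)*((4 + 27/2) - 14) = (4 - 1)*(35/2 - 14) = 3*(7/2) = 21/2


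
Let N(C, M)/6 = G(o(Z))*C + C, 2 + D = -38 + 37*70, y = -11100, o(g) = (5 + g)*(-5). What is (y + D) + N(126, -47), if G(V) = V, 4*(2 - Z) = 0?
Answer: -34254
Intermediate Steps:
Z = 2 (Z = 2 - ¼*0 = 2 + 0 = 2)
o(g) = -25 - 5*g
D = 2550 (D = -2 + (-38 + 37*70) = -2 + (-38 + 2590) = -2 + 2552 = 2550)
N(C, M) = -204*C (N(C, M) = 6*((-25 - 5*2)*C + C) = 6*((-25 - 10)*C + C) = 6*(-35*C + C) = 6*(-34*C) = -204*C)
(y + D) + N(126, -47) = (-11100 + 2550) - 204*126 = -8550 - 25704 = -34254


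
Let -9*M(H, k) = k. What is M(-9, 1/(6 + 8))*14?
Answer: -⅑ ≈ -0.11111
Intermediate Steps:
M(H, k) = -k/9
M(-9, 1/(6 + 8))*14 = -1/(9*(6 + 8))*14 = -⅑/14*14 = -⅑*1/14*14 = -1/126*14 = -⅑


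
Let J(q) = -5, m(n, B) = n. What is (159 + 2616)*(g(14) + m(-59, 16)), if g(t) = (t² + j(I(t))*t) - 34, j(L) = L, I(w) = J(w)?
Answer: 91575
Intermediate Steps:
I(w) = -5
g(t) = -34 + t² - 5*t (g(t) = (t² - 5*t) - 34 = -34 + t² - 5*t)
(159 + 2616)*(g(14) + m(-59, 16)) = (159 + 2616)*((-34 + 14² - 5*14) - 59) = 2775*((-34 + 196 - 70) - 59) = 2775*(92 - 59) = 2775*33 = 91575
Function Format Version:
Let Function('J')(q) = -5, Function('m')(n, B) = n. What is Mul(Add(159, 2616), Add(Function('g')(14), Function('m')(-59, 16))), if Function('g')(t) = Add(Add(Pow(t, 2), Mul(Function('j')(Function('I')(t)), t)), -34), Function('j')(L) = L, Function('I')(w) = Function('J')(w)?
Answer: 91575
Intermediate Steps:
Function('I')(w) = -5
Function('g')(t) = Add(-34, Pow(t, 2), Mul(-5, t)) (Function('g')(t) = Add(Add(Pow(t, 2), Mul(-5, t)), -34) = Add(-34, Pow(t, 2), Mul(-5, t)))
Mul(Add(159, 2616), Add(Function('g')(14), Function('m')(-59, 16))) = Mul(Add(159, 2616), Add(Add(-34, Pow(14, 2), Mul(-5, 14)), -59)) = Mul(2775, Add(Add(-34, 196, -70), -59)) = Mul(2775, Add(92, -59)) = Mul(2775, 33) = 91575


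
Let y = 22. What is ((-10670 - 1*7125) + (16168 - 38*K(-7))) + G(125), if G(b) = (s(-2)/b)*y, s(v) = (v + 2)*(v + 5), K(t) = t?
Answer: -1361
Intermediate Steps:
s(v) = (2 + v)*(5 + v)
G(b) = 0 (G(b) = ((10 + (-2)**2 + 7*(-2))/b)*22 = ((10 + 4 - 14)/b)*22 = (0/b)*22 = 0*22 = 0)
((-10670 - 1*7125) + (16168 - 38*K(-7))) + G(125) = ((-10670 - 1*7125) + (16168 - 38*(-7))) + 0 = ((-10670 - 7125) + (16168 - 1*(-266))) + 0 = (-17795 + (16168 + 266)) + 0 = (-17795 + 16434) + 0 = -1361 + 0 = -1361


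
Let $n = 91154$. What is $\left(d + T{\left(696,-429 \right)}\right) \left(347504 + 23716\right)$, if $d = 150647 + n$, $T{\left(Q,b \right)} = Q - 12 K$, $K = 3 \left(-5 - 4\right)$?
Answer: $90140011620$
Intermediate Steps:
$K = -27$ ($K = 3 \left(-9\right) = -27$)
$T{\left(Q,b \right)} = 324 + Q$ ($T{\left(Q,b \right)} = Q - -324 = Q + 324 = 324 + Q$)
$d = 241801$ ($d = 150647 + 91154 = 241801$)
$\left(d + T{\left(696,-429 \right)}\right) \left(347504 + 23716\right) = \left(241801 + \left(324 + 696\right)\right) \left(347504 + 23716\right) = \left(241801 + 1020\right) 371220 = 242821 \cdot 371220 = 90140011620$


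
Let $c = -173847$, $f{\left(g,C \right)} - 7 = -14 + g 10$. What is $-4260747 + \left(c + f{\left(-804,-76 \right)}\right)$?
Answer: $-4442641$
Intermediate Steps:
$f{\left(g,C \right)} = -7 + 10 g$ ($f{\left(g,C \right)} = 7 + \left(-14 + g 10\right) = 7 + \left(-14 + 10 g\right) = -7 + 10 g$)
$-4260747 + \left(c + f{\left(-804,-76 \right)}\right) = -4260747 + \left(-173847 + \left(-7 + 10 \left(-804\right)\right)\right) = -4260747 - 181894 = -4442641$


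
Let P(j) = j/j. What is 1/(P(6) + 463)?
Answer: 1/464 ≈ 0.0021552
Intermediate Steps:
P(j) = 1
1/(P(6) + 463) = 1/(1 + 463) = 1/464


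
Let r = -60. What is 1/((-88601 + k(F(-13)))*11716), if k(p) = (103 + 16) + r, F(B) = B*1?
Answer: -1/1037358072 ≈ -9.6399e-10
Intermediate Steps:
F(B) = B
k(p) = 59 (k(p) = (103 + 16) - 60 = 119 - 60 = 59)
1/((-88601 + k(F(-13)))*11716) = 1/((-88601 + 59)*11716) = (1/11716)/(-88542) = -1/88542*1/11716 = -1/1037358072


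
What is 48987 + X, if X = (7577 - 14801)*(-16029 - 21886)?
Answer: 273946947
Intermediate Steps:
X = 273897960 (X = -7224*(-37915) = 273897960)
48987 + X = 48987 + 273897960 = 273946947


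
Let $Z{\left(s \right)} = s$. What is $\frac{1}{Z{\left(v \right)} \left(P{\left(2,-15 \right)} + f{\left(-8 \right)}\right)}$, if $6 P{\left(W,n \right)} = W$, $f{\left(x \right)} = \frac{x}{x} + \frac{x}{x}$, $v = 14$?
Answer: $\frac{3}{98} \approx 0.030612$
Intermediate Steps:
$f{\left(x \right)} = 2$ ($f{\left(x \right)} = 1 + 1 = 2$)
$P{\left(W,n \right)} = \frac{W}{6}$
$\frac{1}{Z{\left(v \right)} \left(P{\left(2,-15 \right)} + f{\left(-8 \right)}\right)} = \frac{1}{14 \left(\frac{1}{6} \cdot 2 + 2\right)} = \frac{1}{14 \left(\frac{1}{3} + 2\right)} = \frac{1}{14 \cdot \frac{7}{3}} = \frac{1}{\frac{98}{3}} = \frac{3}{98}$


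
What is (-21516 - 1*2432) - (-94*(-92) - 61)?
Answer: -32535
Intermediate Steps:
(-21516 - 1*2432) - (-94*(-92) - 61) = (-21516 - 2432) - (8648 - 61) = -23948 - 1*8587 = -23948 - 8587 = -32535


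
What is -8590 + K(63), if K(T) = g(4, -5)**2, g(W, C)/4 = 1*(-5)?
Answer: -8190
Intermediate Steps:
g(W, C) = -20 (g(W, C) = 4*(1*(-5)) = 4*(-5) = -20)
K(T) = 400 (K(T) = (-20)**2 = 400)
-8590 + K(63) = -8590 + 400 = -8190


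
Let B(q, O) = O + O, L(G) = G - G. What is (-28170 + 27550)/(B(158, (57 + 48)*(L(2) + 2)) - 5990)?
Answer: 62/557 ≈ 0.11131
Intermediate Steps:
L(G) = 0
B(q, O) = 2*O
(-28170 + 27550)/(B(158, (57 + 48)*(L(2) + 2)) - 5990) = (-28170 + 27550)/(2*((57 + 48)*(0 + 2)) - 5990) = -620/(2*(105*2) - 5990) = -620/(2*210 - 5990) = -620/(420 - 5990) = -620/(-5570) = -620*(-1/5570) = 62/557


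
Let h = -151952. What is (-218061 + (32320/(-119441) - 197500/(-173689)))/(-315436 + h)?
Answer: 4523785655971769/9696238813568412 ≈ 0.46655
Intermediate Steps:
(-218061 + (32320/(-119441) - 197500/(-173689)))/(-315436 + h) = (-218061 + (32320/(-119441) - 197500/(-173689)))/(-315436 - 151952) = (-218061 + (32320*(-1/119441) - 197500*(-1/173689)))/(-467388) = (-218061 + (-32320/119441 + 197500/173689))*(-1/467388) = (-218061 + 17975969020/20745587849)*(-1/467388) = -4523785655971769/20745587849*(-1/467388) = 4523785655971769/9696238813568412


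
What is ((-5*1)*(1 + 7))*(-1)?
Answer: 40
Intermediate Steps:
((-5*1)*(1 + 7))*(-1) = -5*8*(-1) = -40*(-1) = 40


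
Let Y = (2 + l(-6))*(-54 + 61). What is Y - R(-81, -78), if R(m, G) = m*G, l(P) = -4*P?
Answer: -6136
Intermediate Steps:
R(m, G) = G*m
Y = 182 (Y = (2 - 4*(-6))*(-54 + 61) = (2 + 24)*7 = 26*7 = 182)
Y - R(-81, -78) = 182 - (-78)*(-81) = 182 - 1*6318 = 182 - 6318 = -6136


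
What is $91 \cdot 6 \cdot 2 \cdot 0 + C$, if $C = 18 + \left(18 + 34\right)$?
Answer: $70$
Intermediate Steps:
$C = 70$ ($C = 18 + 52 = 70$)
$91 \cdot 6 \cdot 2 \cdot 0 + C = 91 \cdot 6 \cdot 2 \cdot 0 + 70 = 91 \cdot 12 \cdot 0 + 70 = 91 \cdot 0 + 70 = 0 + 70 = 70$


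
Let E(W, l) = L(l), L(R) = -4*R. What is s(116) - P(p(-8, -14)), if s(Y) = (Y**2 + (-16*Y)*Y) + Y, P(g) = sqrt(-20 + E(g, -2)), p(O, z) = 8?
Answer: -201724 - 2*I*sqrt(3) ≈ -2.0172e+5 - 3.4641*I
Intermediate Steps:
E(W, l) = -4*l
P(g) = 2*I*sqrt(3) (P(g) = sqrt(-20 - 4*(-2)) = sqrt(-20 + 8) = sqrt(-12) = 2*I*sqrt(3))
s(Y) = Y - 15*Y**2 (s(Y) = (Y**2 - 16*Y**2) + Y = -15*Y**2 + Y = Y - 15*Y**2)
s(116) - P(p(-8, -14)) = 116*(1 - 15*116) - 2*I*sqrt(3) = 116*(1 - 1740) - 2*I*sqrt(3) = 116*(-1739) - 2*I*sqrt(3) = -201724 - 2*I*sqrt(3)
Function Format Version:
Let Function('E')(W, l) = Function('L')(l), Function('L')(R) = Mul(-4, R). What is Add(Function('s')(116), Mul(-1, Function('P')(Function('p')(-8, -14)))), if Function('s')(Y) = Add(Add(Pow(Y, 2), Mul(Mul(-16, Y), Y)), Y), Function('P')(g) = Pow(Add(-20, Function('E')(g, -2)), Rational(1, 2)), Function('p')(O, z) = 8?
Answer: Add(-201724, Mul(-2, I, Pow(3, Rational(1, 2)))) ≈ Add(-2.0172e+5, Mul(-3.4641, I))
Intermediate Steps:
Function('E')(W, l) = Mul(-4, l)
Function('P')(g) = Mul(2, I, Pow(3, Rational(1, 2))) (Function('P')(g) = Pow(Add(-20, Mul(-4, -2)), Rational(1, 2)) = Pow(Add(-20, 8), Rational(1, 2)) = Pow(-12, Rational(1, 2)) = Mul(2, I, Pow(3, Rational(1, 2))))
Function('s')(Y) = Add(Y, Mul(-15, Pow(Y, 2))) (Function('s')(Y) = Add(Add(Pow(Y, 2), Mul(-16, Pow(Y, 2))), Y) = Add(Mul(-15, Pow(Y, 2)), Y) = Add(Y, Mul(-15, Pow(Y, 2))))
Add(Function('s')(116), Mul(-1, Function('P')(Function('p')(-8, -14)))) = Add(Mul(116, Add(1, Mul(-15, 116))), Mul(-1, Mul(2, I, Pow(3, Rational(1, 2))))) = Add(Mul(116, Add(1, -1740)), Mul(-2, I, Pow(3, Rational(1, 2)))) = Add(Mul(116, -1739), Mul(-2, I, Pow(3, Rational(1, 2)))) = Add(-201724, Mul(-2, I, Pow(3, Rational(1, 2))))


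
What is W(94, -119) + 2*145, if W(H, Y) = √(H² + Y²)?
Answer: 290 + √22997 ≈ 441.65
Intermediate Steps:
W(94, -119) + 2*145 = √(94² + (-119)²) + 2*145 = √(8836 + 14161) + 290 = √22997 + 290 = 290 + √22997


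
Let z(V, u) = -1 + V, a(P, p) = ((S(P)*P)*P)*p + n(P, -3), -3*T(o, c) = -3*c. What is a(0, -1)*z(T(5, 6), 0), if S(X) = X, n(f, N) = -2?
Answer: -10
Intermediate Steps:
T(o, c) = c (T(o, c) = -(-1)*c = c)
a(P, p) = -2 + p*P³ (a(P, p) = ((P*P)*P)*p - 2 = (P²*P)*p - 2 = P³*p - 2 = p*P³ - 2 = -2 + p*P³)
a(0, -1)*z(T(5, 6), 0) = (-2 - 1*0³)*(-1 + 6) = (-2 - 1*0)*5 = (-2 + 0)*5 = -2*5 = -10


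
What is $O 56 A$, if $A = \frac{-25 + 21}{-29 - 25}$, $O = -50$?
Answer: $- \frac{5600}{27} \approx -207.41$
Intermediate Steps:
$A = \frac{2}{27}$ ($A = - \frac{4}{-54} = \left(-4\right) \left(- \frac{1}{54}\right) = \frac{2}{27} \approx 0.074074$)
$O 56 A = \left(-50\right) 56 \cdot \frac{2}{27} = \left(-2800\right) \frac{2}{27} = - \frac{5600}{27}$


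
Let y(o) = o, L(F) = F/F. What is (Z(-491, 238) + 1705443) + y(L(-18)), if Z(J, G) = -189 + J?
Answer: 1704764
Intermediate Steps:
L(F) = 1
(Z(-491, 238) + 1705443) + y(L(-18)) = ((-189 - 491) + 1705443) + 1 = (-680 + 1705443) + 1 = 1704763 + 1 = 1704764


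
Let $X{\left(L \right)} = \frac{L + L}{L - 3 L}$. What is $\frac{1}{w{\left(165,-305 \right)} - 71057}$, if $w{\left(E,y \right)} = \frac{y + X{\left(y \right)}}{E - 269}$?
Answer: $- \frac{52}{3694811} \approx -1.4074 \cdot 10^{-5}$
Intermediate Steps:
$X{\left(L \right)} = -1$ ($X{\left(L \right)} = \frac{2 L}{\left(-2\right) L} = 2 L \left(- \frac{1}{2 L}\right) = -1$)
$w{\left(E,y \right)} = \frac{-1 + y}{-269 + E}$ ($w{\left(E,y \right)} = \frac{y - 1}{E - 269} = \frac{-1 + y}{-269 + E}$)
$\frac{1}{w{\left(165,-305 \right)} - 71057} = \frac{1}{\frac{-1 - 305}{-269 + 165} - 71057} = \frac{1}{\frac{1}{-104} \left(-306\right) - 71057} = \frac{1}{\left(- \frac{1}{104}\right) \left(-306\right) - 71057} = \frac{1}{\frac{153}{52} - 71057} = \frac{1}{- \frac{3694811}{52}} = - \frac{52}{3694811}$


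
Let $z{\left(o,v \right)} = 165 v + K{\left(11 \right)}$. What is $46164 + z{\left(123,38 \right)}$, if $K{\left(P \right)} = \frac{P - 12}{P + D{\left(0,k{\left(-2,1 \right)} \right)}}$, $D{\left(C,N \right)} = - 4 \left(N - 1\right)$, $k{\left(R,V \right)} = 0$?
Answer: $\frac{786509}{15} \approx 52434.0$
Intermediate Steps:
$D{\left(C,N \right)} = 4 - 4 N$ ($D{\left(C,N \right)} = - 4 \left(-1 + N\right) = 4 - 4 N$)
$K{\left(P \right)} = \frac{-12 + P}{4 + P}$ ($K{\left(P \right)} = \frac{P - 12}{P + \left(4 - 0\right)} = \frac{-12 + P}{P + \left(4 + 0\right)} = \frac{-12 + P}{P + 4} = \frac{-12 + P}{4 + P}$)
$z{\left(o,v \right)} = - \frac{1}{15} + 165 v$ ($z{\left(o,v \right)} = 165 v + \frac{-12 + 11}{4 + 11} = 165 v + \frac{1}{15} \left(-1\right) = 165 v - \frac{1}{15} = - \frac{1}{15} + 165 v$)
$46164 + z{\left(123,38 \right)} = 46164 + \left(- \frac{1}{15} + 165 \cdot 38\right) = 46164 + \left(- \frac{1}{15} + 6270\right) = 46164 + \frac{94049}{15} = \frac{786509}{15}$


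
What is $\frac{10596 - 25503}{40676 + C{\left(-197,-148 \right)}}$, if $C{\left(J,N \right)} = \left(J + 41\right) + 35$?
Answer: $- \frac{14907}{40555} \approx -0.36757$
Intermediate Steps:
$C{\left(J,N \right)} = 76 + J$ ($C{\left(J,N \right)} = \left(41 + J\right) + 35 = 76 + J$)
$\frac{10596 - 25503}{40676 + C{\left(-197,-148 \right)}} = \frac{10596 - 25503}{40676 + \left(76 - 197\right)} = - \frac{14907}{40676 - 121} = - \frac{14907}{40555}$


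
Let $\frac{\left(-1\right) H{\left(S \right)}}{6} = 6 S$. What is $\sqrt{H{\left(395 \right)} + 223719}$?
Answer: $\sqrt{209499} \approx 457.71$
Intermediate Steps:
$H{\left(S \right)} = - 36 S$ ($H{\left(S \right)} = - 6 \cdot 6 S = - 36 S$)
$\sqrt{H{\left(395 \right)} + 223719} = \sqrt{\left(-36\right) 395 + 223719} = \sqrt{-14220 + 223719} = \sqrt{209499}$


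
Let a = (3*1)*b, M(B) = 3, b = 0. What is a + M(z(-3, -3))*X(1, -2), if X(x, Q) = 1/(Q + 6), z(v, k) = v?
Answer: ¾ ≈ 0.75000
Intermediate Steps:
X(x, Q) = 1/(6 + Q)
a = 0 (a = (3*1)*0 = 3*0 = 0)
a + M(z(-3, -3))*X(1, -2) = 0 + 3/(6 - 2) = 0 + 3/4 = 0 + 3*(¼) = 0 + ¾ = ¾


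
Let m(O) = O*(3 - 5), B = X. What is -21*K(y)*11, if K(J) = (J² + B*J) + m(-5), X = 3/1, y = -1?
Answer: -1848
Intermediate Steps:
X = 3 (X = 3*1 = 3)
B = 3
m(O) = -2*O (m(O) = O*(-2) = -2*O)
K(J) = 10 + J² + 3*J (K(J) = (J² + 3*J) - 2*(-5) = (J² + 3*J) + 10 = 10 + J² + 3*J)
-21*K(y)*11 = -21*(10 + (-1)² + 3*(-1))*11 = -21*(10 + 1 - 3)*11 = -21*8*11 = -168*11 = -1848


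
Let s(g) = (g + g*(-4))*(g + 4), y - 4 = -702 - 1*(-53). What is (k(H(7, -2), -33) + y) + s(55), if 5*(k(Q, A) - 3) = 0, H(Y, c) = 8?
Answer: -10377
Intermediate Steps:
k(Q, A) = 3 (k(Q, A) = 3 + (⅕)*0 = 3 + 0 = 3)
y = -645 (y = 4 + (-702 - 1*(-53)) = 4 + (-702 + 53) = 4 - 649 = -645)
s(g) = -3*g*(4 + g) (s(g) = (g - 4*g)*(4 + g) = (-3*g)*(4 + g) = -3*g*(4 + g))
(k(H(7, -2), -33) + y) + s(55) = (3 - 645) - 3*55*(4 + 55) = -642 - 3*55*59 = -642 - 9735 = -10377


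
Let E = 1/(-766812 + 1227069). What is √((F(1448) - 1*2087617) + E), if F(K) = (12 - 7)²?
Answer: I*√9025065210926199/65751 ≈ 1444.8*I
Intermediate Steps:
F(K) = 25 (F(K) = 5² = 25)
E = 1/460257 ≈ 2.1727e-6
√((F(1448) - 1*2087617) + E) = √((25 - 1*2087617) + 1/460257) = √((25 - 2087617) + 1/460257) = √(-2087592 + 1/460257) = √(-960828831143/460257) = I*√9025065210926199/65751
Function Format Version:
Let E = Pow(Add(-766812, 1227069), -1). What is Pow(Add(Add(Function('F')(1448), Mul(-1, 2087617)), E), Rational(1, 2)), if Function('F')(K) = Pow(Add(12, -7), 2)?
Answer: Mul(Rational(1, 65751), I, Pow(9025065210926199, Rational(1, 2))) ≈ Mul(1444.8, I)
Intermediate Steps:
Function('F')(K) = 25 (Function('F')(K) = Pow(5, 2) = 25)
E = Rational(1, 460257) (E = Pow(460257, -1) = Rational(1, 460257) ≈ 2.1727e-6)
Pow(Add(Add(Function('F')(1448), Mul(-1, 2087617)), E), Rational(1, 2)) = Pow(Add(Add(25, Mul(-1, 2087617)), Rational(1, 460257)), Rational(1, 2)) = Pow(Add(Add(25, -2087617), Rational(1, 460257)), Rational(1, 2)) = Pow(Add(-2087592, Rational(1, 460257)), Rational(1, 2)) = Pow(Rational(-960828831143, 460257), Rational(1, 2)) = Mul(Rational(1, 65751), I, Pow(9025065210926199, Rational(1, 2)))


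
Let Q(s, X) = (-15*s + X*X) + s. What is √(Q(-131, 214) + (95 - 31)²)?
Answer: √51726 ≈ 227.43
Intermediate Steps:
Q(s, X) = X² - 14*s (Q(s, X) = (-15*s + X²) + s = (X² - 15*s) + s = X² - 14*s)
√(Q(-131, 214) + (95 - 31)²) = √((214² - 14*(-131)) + (95 - 31)²) = √((45796 + 1834) + 64²) = √(47630 + 4096) = √51726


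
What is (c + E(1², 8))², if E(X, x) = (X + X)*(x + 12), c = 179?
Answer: 47961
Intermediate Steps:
E(X, x) = 2*X*(12 + x) (E(X, x) = (2*X)*(12 + x) = 2*X*(12 + x))
(c + E(1², 8))² = (179 + 2*1²*(12 + 8))² = (179 + 2*1*20)² = (179 + 40)² = 219² = 47961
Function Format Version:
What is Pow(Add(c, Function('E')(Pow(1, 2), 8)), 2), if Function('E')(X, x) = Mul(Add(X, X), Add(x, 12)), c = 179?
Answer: 47961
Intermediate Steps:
Function('E')(X, x) = Mul(2, X, Add(12, x)) (Function('E')(X, x) = Mul(Mul(2, X), Add(12, x)) = Mul(2, X, Add(12, x)))
Pow(Add(c, Function('E')(Pow(1, 2), 8)), 2) = Pow(Add(179, Mul(2, Pow(1, 2), Add(12, 8))), 2) = Pow(Add(179, Mul(2, 1, 20)), 2) = Pow(Add(179, 40), 2) = Pow(219, 2) = 47961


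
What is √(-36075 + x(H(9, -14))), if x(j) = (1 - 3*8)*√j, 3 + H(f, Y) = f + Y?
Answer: √(-36075 - 46*I*√2) ≈ 0.171 - 189.93*I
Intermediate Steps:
H(f, Y) = -3 + Y + f (H(f, Y) = -3 + (f + Y) = -3 + (Y + f) = -3 + Y + f)
x(j) = -23*√j (x(j) = (1 - 24)*√j = -23*√j)
√(-36075 + x(H(9, -14))) = √(-36075 - 23*√(-3 - 14 + 9)) = √(-36075 - 46*I*√2)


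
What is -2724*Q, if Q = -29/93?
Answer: 26332/31 ≈ 849.42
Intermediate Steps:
Q = -29/93 (Q = -29*1/93 = -29/93 ≈ -0.31183)
-2724*Q = -2724*(-29/93) = 26332/31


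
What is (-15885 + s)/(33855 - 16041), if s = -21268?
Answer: -37153/17814 ≈ -2.0856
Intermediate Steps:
(-15885 + s)/(33855 - 16041) = (-15885 - 21268)/(33855 - 16041) = -37153/17814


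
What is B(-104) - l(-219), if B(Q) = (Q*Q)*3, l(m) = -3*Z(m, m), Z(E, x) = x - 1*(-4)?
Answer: 31803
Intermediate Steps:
Z(E, x) = 4 + x (Z(E, x) = x + 4 = 4 + x)
l(m) = -12 - 3*m (l(m) = -3*(4 + m) = -12 - 3*m)
B(Q) = 3*Q² (B(Q) = Q²*3 = 3*Q²)
B(-104) - l(-219) = 3*(-104)² - (-12 - 3*(-219)) = 3*10816 - (-12 + 657) = 32448 - 1*645 = 32448 - 645 = 31803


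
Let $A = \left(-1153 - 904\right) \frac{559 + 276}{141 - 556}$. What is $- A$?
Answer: $- \frac{343519}{83} \approx -4138.8$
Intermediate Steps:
$A = \frac{343519}{83}$ ($A = - 2057 \frac{835}{-415} = - 2057 \cdot 835 \left(- \frac{1}{415}\right) = \left(-2057\right) \left(- \frac{167}{83}\right) = \frac{343519}{83} \approx 4138.8$)
$- A = \left(-1\right) \frac{343519}{83} = - \frac{343519}{83}$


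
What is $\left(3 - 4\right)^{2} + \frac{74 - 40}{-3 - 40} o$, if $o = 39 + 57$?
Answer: $- \frac{3221}{43} \approx -74.907$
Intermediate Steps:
$o = 96$
$\left(3 - 4\right)^{2} + \frac{74 - 40}{-3 - 40} o = \left(3 - 4\right)^{2} + \frac{74 - 40}{-3 - 40} \cdot 96 = \left(-1\right)^{2} + \frac{34}{-43} \cdot 96 = 1 + 34 \left(- \frac{1}{43}\right) 96 = 1 - \frac{3264}{43} = - \frac{3221}{43}$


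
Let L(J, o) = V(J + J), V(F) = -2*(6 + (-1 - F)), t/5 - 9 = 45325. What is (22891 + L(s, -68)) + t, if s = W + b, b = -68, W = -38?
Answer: 249127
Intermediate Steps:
t = 226670 (t = 45 + 5*45325 = 45 + 226625 = 226670)
s = -106 (s = -38 - 68 = -106)
V(F) = -10 + 2*F (V(F) = -2*(5 - F) = -10 + 2*F)
L(J, o) = -10 + 4*J (L(J, o) = -10 + 2*(J + J) = -10 + 2*(2*J) = -10 + 4*J)
(22891 + L(s, -68)) + t = (22891 + (-10 + 4*(-106))) + 226670 = (22891 + (-10 - 424)) + 226670 = (22891 - 434) + 226670 = 22457 + 226670 = 249127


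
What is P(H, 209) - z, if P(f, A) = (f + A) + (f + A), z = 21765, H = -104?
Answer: -21555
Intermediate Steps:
P(f, A) = 2*A + 2*f (P(f, A) = (A + f) + (A + f) = 2*A + 2*f)
P(H, 209) - z = (2*209 + 2*(-104)) - 1*21765 = (418 - 208) - 21765 = 210 - 21765 = -21555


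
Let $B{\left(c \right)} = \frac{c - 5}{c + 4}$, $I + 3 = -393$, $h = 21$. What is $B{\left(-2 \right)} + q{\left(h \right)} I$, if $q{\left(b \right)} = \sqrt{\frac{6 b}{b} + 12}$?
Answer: $- \frac{7}{2} - 1188 \sqrt{2} \approx -1683.6$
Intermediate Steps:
$q{\left(b \right)} = 3 \sqrt{2}$ ($q{\left(b \right)} = \sqrt{6 + 12} = \sqrt{18} = 3 \sqrt{2}$)
$I = -396$ ($I = -3 - 393 = -396$)
$B{\left(c \right)} = \frac{-5 + c}{4 + c}$
$B{\left(-2 \right)} + q{\left(h \right)} I = \frac{-5 - 2}{4 - 2} + 3 \sqrt{2} \left(-396\right) = \frac{1}{2} \left(-7\right) - 1188 \sqrt{2} = - \frac{7}{2} - 1188 \sqrt{2}$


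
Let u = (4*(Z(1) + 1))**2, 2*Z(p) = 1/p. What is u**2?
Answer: 1296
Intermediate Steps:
Z(p) = 1/(2*p)
u = 36 (u = (4*((1/2)/1 + 1))**2 = (4*((1/2)*1 + 1))**2 = (4*(1/2 + 1))**2 = (4*(3/2))**2 = 6**2 = 36)
u**2 = 36**2 = 1296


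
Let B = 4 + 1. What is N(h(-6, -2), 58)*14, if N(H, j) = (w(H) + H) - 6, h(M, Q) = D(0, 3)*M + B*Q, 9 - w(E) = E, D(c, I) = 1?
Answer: 42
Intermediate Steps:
B = 5
w(E) = 9 - E
h(M, Q) = M + 5*Q (h(M, Q) = 1*M + 5*Q = M + 5*Q)
N(H, j) = 3 (N(H, j) = ((9 - H) + H) - 6 = 9 - 6 = 3)
N(h(-6, -2), 58)*14 = 3*14 = 42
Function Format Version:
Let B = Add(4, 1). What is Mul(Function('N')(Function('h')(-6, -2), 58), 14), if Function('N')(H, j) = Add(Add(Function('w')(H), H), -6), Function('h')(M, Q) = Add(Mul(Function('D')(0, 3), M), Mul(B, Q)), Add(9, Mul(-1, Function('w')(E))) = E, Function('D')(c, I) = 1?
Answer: 42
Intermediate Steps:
B = 5
Function('w')(E) = Add(9, Mul(-1, E))
Function('h')(M, Q) = Add(M, Mul(5, Q)) (Function('h')(M, Q) = Add(Mul(1, M), Mul(5, Q)) = Add(M, Mul(5, Q)))
Function('N')(H, j) = 3 (Function('N')(H, j) = Add(Add(Add(9, Mul(-1, H)), H), -6) = Add(9, -6) = 3)
Mul(Function('N')(Function('h')(-6, -2), 58), 14) = Mul(3, 14) = 42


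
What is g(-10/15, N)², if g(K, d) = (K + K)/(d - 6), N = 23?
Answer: 16/2601 ≈ 0.0061515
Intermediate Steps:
g(K, d) = 2*K/(-6 + d) (g(K, d) = (2*K)/(-6 + d) = 2*K/(-6 + d))
g(-10/15, N)² = (2*(-10/15)/(-6 + 23))² = (2*(-10*1/15)/17)² = (2*(-⅔)*(1/17))² = (-4/51)² = 16/2601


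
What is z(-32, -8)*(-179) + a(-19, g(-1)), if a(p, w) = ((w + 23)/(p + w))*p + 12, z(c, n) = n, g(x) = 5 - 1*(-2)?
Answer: 2983/2 ≈ 1491.5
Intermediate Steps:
g(x) = 7 (g(x) = 5 + 2 = 7)
a(p, w) = 12 + p*(23 + w)/(p + w) (a(p, w) = ((23 + w)/(p + w))*p + 12 = p*(23 + w)/(p + w) + 12 = 12 + p*(23 + w)/(p + w))
z(-32, -8)*(-179) + a(-19, g(-1)) = -8*(-179) + (12*7 + 35*(-19) - 19*7)/(-19 + 7) = 1432 + (84 - 665 - 133)/(-12) = 1432 - 1/12*(-714) = 1432 + 119/2 = 2983/2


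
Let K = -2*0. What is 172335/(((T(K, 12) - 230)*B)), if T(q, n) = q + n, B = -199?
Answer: 172335/43382 ≈ 3.9725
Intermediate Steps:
K = 0
T(q, n) = n + q
172335/(((T(K, 12) - 230)*B)) = 172335/((((12 + 0) - 230)*(-199))) = 172335/(((12 - 230)*(-199))) = 172335/((-218*(-199))) = 172335/43382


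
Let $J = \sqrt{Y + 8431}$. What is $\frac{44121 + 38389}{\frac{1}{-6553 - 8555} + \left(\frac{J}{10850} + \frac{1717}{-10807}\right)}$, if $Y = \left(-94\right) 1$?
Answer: $- \frac{144090575688238593225000}{276793502085851131} - \frac{83552567827233402000 \sqrt{8337}}{276793502085851131} \approx -5.4813 \cdot 10^{5}$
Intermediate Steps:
$Y = -94$
$J = \sqrt{8337}$ ($J = \sqrt{-94 + 8431} = \sqrt{8337} \approx 91.307$)
$\frac{44121 + 38389}{\frac{1}{-6553 - 8555} + \left(\frac{J}{10850} + \frac{1717}{-10807}\right)} = \frac{44121 + 38389}{\frac{1}{-6553 - 8555} + \left(\frac{\sqrt{8337}}{10850} + \frac{1717}{-10807}\right)} = \frac{82510}{\frac{1}{-15108} + \left(\sqrt{8337} \cdot \frac{1}{10850} + 1717 \left(- \frac{1}{10807}\right)\right)} = \frac{82510}{- \frac{1}{15108} - \left(\frac{17}{107} - \frac{\sqrt{8337}}{10850}\right)} = \frac{82510}{- \frac{256943}{1616556} + \frac{\sqrt{8337}}{10850}}$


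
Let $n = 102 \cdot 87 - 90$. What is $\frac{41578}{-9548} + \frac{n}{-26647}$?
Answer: $- \frac{595899299}{127212778} \approx -4.6843$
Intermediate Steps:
$n = 8784$ ($n = 8874 - 90 = 8784$)
$\frac{41578}{-9548} + \frac{n}{-26647} = \frac{41578}{-9548} + \frac{8784}{-26647} = 41578 \left(- \frac{1}{9548}\right) + 8784 \left(- \frac{1}{26647}\right) = - \frac{20789}{4774} - \frac{8784}{26647} = - \frac{595899299}{127212778}$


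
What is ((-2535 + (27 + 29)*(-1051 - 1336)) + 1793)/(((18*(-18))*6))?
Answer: 67207/972 ≈ 69.143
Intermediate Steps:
((-2535 + (27 + 29)*(-1051 - 1336)) + 1793)/(((18*(-18))*6)) = ((-2535 + 56*(-2387)) + 1793)/((-324*6)) = ((-2535 - 133672) + 1793)/(-1944) = (-136207 + 1793)*(-1/1944) = -134414*(-1/1944) = 67207/972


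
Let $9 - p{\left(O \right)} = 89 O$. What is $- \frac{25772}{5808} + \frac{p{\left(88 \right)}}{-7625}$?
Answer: $- \frac{37768879}{11071500} \approx -3.4114$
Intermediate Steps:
$p{\left(O \right)} = 9 - 89 O$
$- \frac{25772}{5808} + \frac{p{\left(88 \right)}}{-7625} = - \frac{25772}{5808} + \frac{9 - 7832}{-7625} = \left(-25772\right) \frac{1}{5808} + \left(9 - 7832\right) \left(- \frac{1}{7625}\right) = - \frac{6443}{1452} - - \frac{7823}{7625} = - \frac{6443}{1452} + \frac{7823}{7625} = - \frac{37768879}{11071500}$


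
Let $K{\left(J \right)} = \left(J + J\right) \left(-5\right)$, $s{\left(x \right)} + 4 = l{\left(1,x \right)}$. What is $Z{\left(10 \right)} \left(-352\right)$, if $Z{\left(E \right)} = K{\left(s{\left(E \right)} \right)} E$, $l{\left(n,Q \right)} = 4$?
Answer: $0$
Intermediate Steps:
$s{\left(x \right)} = 0$ ($s{\left(x \right)} = -4 + 4 = 0$)
$K{\left(J \right)} = - 10 J$ ($K{\left(J \right)} = 2 J \left(-5\right) = - 10 J$)
$Z{\left(E \right)} = 0$ ($Z{\left(E \right)} = \left(-10\right) 0 E = 0 E = 0$)
$Z{\left(10 \right)} \left(-352\right) = 0 \left(-352\right) = 0$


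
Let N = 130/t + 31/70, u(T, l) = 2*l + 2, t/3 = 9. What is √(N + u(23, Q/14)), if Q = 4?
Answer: √3107370/630 ≈ 2.7981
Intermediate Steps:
t = 27 (t = 3*9 = 27)
u(T, l) = 2 + 2*l
N = 9937/1890 (N = 130/27 + 31/70 = 9937/1890 ≈ 5.2577)
√(N + u(23, Q/14)) = √(9937/1890 + (2 + 2*(4/14))) = √(9937/1890 + (2 + 2*(4*(1/14)))) = √(9937/1890 + (2 + 2*(2/7))) = √(9937/1890 + (2 + 4/7)) = √(9937/1890 + 18/7) = √(14797/1890) = √3107370/630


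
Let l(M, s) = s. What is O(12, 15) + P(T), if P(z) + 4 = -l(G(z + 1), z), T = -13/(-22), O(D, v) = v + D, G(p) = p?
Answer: 493/22 ≈ 22.409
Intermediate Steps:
O(D, v) = D + v
T = 13/22 (T = -13*(-1/22) = 13/22 ≈ 0.59091)
P(z) = -4 - z
O(12, 15) + P(T) = (12 + 15) + (-4 - 1*13/22) = 27 + (-4 - 13/22) = 27 - 101/22 = 493/22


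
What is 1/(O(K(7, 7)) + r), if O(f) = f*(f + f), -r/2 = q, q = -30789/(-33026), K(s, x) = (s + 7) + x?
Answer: 16513/14533677 ≈ 0.0011362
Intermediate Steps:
K(s, x) = 7 + s + x (K(s, x) = (7 + s) + x = 7 + s + x)
q = 30789/33026 (q = -30789*(-1/33026) = 30789/33026 ≈ 0.93227)
r = -30789/16513 (r = -2*30789/33026 = -30789/16513 ≈ -1.8645)
O(f) = 2*f² (O(f) = f*(2*f) = 2*f²)
1/(O(K(7, 7)) + r) = 1/(2*(7 + 7 + 7)² - 30789/16513) = 1/(2*21² - 30789/16513) = 1/(2*441 - 30789/16513) = 1/(882 - 30789/16513) = 1/(14533677/16513) = 16513/14533677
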